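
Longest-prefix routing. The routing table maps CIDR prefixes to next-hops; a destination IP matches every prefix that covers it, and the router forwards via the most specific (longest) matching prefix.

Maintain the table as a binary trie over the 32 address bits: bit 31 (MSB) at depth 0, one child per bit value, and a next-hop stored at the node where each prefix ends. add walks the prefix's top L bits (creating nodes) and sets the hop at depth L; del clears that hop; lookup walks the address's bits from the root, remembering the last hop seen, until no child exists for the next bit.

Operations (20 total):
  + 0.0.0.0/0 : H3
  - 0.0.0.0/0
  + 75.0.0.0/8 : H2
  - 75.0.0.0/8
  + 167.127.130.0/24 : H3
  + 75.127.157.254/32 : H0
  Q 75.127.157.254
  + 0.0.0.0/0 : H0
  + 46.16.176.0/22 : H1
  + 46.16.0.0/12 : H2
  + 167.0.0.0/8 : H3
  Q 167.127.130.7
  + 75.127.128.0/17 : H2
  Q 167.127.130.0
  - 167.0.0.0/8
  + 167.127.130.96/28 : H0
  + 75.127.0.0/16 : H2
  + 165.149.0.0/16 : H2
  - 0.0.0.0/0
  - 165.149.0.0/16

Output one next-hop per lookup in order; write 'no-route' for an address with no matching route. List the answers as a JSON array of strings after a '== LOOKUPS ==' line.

Trace:
  + 0.0.0.0/0 (H3) depth=0
  del 0.0.0.0/0 (clear depth 0)
  + 75.0.0.0/8 (H2) depth=8
  del 75.0.0.0/8 (clear depth 8)
  + 167.127.130.0/24 (H3) depth=24
  + 75.127.157.254/32 (H0) depth=32
  Q 75.127.157.254: descend 01001011011111111001110111111110 ; hops seen [H0] ; pick H0
  + 0.0.0.0/0 (H0) depth=0
  + 46.16.176.0/22 (H1) depth=22
  + 46.16.0.0/12 (H2) depth=12
  + 167.0.0.0/8 (H3) depth=8
  Q 167.127.130.7: descend 101001110111111110000010 ; hops seen [H0,H3,H3] ; pick H3
  + 75.127.128.0/17 (H2) depth=17
  Q 167.127.130.0: descend 101001110111111110000010 ; hops seen [H0,H3,H3] ; pick H3
  del 167.0.0.0/8 (clear depth 8)
  + 167.127.130.96/28 (H0) depth=28
  + 75.127.0.0/16 (H2) depth=16
  + 165.149.0.0/16 (H2) depth=16
  del 0.0.0.0/0 (clear depth 0)
  del 165.149.0.0/16 (clear depth 16)

== LOOKUPS ==
["H0","H3","H3"]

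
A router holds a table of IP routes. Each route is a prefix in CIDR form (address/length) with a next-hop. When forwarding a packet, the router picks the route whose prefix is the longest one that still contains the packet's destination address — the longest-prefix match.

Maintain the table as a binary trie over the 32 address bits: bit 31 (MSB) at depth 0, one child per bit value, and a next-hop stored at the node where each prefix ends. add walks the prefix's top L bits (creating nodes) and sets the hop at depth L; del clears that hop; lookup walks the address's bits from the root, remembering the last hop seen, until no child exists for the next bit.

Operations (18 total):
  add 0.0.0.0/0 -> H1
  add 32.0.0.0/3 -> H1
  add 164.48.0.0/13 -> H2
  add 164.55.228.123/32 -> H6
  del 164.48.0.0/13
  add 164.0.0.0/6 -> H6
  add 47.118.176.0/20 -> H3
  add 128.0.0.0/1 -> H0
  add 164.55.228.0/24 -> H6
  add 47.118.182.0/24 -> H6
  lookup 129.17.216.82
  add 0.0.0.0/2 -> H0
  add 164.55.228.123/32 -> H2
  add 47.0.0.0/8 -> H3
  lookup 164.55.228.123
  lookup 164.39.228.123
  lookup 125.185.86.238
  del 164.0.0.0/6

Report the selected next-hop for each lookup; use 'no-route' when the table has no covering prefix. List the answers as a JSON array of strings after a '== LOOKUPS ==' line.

Trace:
  add 0.0.0.0/0 -> H1 at depth 0
  add 32.0.0.0/3 -> H1 at depth 3
  add 164.48.0.0/13 -> H2 at depth 13
  add 164.55.228.123/32 -> H6 at depth 32
  - 164.48.0.0/13 clear@13
  add 164.0.0.0/6 -> H6 at depth 6
  add 47.118.176.0/20 -> H3 at depth 20
  add 128.0.0.0/1 -> H0 at depth 1
  add 164.55.228.0/24 -> H6 at depth 24
  add 47.118.182.0/24 -> H6 at depth 24
  lookup 129.17.216.82: bits 10 walk d0:H1→d1:H0→d2:- -> H0
  add 0.0.0.0/2 -> H0 at depth 2
  add 164.55.228.123/32 -> H2 at depth 32
  add 47.0.0.0/8 -> H3 at depth 8
  lookup 164.55.228.123: bits 10100100001101111110010001111011 walk d0:H1→d1:H0→d2:-→d3:-→d4:-→d5:-→d6:H6→d7:-→d8:-→d9:-→d10:-→d11:-→d12:-→d13:-→d14:-→d15:-→d16:-→d17:-→d18:-→d19:-→d20:-→d21:-→d22:-→d23:-→d24:H6→d25:-→d26:-→d27:-→d28:-→d29:-→d30:-→d31:-→d32:H2 -> H2
  lookup 164.39.228.123: bits 10100100001 walk d0:H1→d1:H0→d2:-→d3:-→d4:-→d5:-→d6:H6→d7:-→d8:-→d9:-→d10:-→d11:- -> H6
  lookup 125.185.86.238: bits 0 walk d0:H1→d1:- -> H1
  - 164.0.0.0/6 clear@6

== LOOKUPS ==
["H0","H2","H6","H1"]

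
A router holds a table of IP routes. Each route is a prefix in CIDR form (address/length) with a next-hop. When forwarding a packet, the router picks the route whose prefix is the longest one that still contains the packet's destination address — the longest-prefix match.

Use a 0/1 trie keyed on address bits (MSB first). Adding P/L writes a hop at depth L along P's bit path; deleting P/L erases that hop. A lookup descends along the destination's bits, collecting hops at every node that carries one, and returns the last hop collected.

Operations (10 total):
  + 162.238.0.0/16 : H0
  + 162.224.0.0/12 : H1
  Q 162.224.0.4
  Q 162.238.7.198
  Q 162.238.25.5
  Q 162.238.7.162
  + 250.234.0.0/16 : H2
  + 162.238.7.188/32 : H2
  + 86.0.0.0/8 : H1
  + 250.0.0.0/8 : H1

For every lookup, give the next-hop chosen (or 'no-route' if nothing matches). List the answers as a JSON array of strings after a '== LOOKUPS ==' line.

Process each operation:
  + 162.238.0.0/16 (H0) depth=16
  + 162.224.0.0/12 (H1) depth=12
  Q 162.224.0.4: descend 101000101110 ; hops seen [H1] ; pick H1
  Q 162.238.7.198: descend 1010001011101110 ; hops seen [H1,H0] ; pick H0
  Q 162.238.25.5: descend 1010001011101110 ; hops seen [H1,H0] ; pick H0
  Q 162.238.7.162: descend 1010001011101110 ; hops seen [H1,H0] ; pick H0
  + 250.234.0.0/16 (H2) depth=16
  + 162.238.7.188/32 (H2) depth=32
  + 86.0.0.0/8 (H1) depth=8
  + 250.0.0.0/8 (H1) depth=8

== LOOKUPS ==
["H1","H0","H0","H0"]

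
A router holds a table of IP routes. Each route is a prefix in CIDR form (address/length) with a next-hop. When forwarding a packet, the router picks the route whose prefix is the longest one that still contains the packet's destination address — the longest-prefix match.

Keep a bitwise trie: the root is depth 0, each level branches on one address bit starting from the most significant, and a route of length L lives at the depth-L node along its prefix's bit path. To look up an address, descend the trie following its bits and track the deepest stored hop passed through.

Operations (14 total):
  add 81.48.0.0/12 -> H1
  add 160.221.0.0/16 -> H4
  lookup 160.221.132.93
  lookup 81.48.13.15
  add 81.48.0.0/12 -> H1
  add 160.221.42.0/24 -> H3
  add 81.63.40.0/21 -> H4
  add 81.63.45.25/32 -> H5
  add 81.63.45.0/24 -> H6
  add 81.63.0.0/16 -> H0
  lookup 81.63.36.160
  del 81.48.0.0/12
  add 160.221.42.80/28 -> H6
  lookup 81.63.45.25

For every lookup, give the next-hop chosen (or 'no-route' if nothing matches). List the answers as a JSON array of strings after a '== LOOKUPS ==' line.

Process each operation:
  add 81.48.0.0/12 -> H1 at depth 12
  add 160.221.0.0/16 -> H4 at depth 16
  ? 160.221.132.93  path d0:-→d1:-→d2:-→d3:-→d4:-→d5:-→d6:-→d7:-→d8:-→d9:-→d10:-→d11:-→d12:-→d13:-→d14:-→d15:-→d16:H4  best=H4
  ? 81.48.13.15  path d0:-→d1:-→d2:-→d3:-→d4:-→d5:-→d6:-→d7:-→d8:-→d9:-→d10:-→d11:-→d12:H1  best=H1
  add 81.48.0.0/12 -> H1 at depth 12
  add 160.221.42.0/24 -> H3 at depth 24
  add 81.63.40.0/21 -> H4 at depth 21
  add 81.63.45.25/32 -> H5 at depth 32
  add 81.63.45.0/24 -> H6 at depth 24
  add 81.63.0.0/16 -> H0 at depth 16
  ? 81.63.36.160  path d0:-→d1:-→d2:-→d3:-→d4:-→d5:-→d6:-→d7:-→d8:-→d9:-→d10:-→d11:-→d12:H1→d13:-→d14:-→d15:-→d16:H0→d17:-→d18:-→d19:-→d20:-  best=H0
  del 81.48.0.0/12 (clear depth 12)
  add 160.221.42.80/28 -> H6 at depth 28
  ? 81.63.45.25  path d0:-→d1:-→d2:-→d3:-→d4:-→d5:-→d6:-→d7:-→d8:-→d9:-→d10:-→d11:-→d12:-→d13:-→d14:-→d15:-→d16:H0→d17:-→d18:-→d19:-→d20:-→d21:H4→d22:-→d23:-→d24:H6→d25:-→d26:-→d27:-→d28:-→d29:-→d30:-→d31:-→d32:H5  best=H5

== LOOKUPS ==
["H4","H1","H0","H5"]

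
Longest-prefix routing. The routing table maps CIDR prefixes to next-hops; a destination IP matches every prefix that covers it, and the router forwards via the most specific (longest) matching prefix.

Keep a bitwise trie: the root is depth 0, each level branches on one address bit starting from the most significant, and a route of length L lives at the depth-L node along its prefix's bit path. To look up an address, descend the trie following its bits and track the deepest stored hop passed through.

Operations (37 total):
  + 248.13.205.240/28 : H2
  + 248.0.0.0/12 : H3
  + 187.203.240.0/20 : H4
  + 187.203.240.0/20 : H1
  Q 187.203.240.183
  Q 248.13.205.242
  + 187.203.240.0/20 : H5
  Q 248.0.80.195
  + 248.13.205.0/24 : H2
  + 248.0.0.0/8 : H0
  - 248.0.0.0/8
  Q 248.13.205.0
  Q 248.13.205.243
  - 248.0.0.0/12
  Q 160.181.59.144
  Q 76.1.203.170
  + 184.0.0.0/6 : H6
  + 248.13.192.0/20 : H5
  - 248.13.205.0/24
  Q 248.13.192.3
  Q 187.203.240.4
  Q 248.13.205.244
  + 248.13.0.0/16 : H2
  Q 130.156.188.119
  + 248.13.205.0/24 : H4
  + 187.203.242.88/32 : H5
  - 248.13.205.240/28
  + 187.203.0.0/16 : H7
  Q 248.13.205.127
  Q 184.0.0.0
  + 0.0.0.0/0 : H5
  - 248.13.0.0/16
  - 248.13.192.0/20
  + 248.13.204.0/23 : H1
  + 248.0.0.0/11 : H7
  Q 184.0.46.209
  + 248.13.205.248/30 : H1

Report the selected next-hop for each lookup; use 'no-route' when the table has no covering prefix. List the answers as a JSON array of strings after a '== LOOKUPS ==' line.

Trace:
  + 248.13.205.240/28 (H2) depth=28
  + 248.0.0.0/12 (H3) depth=12
  + 187.203.240.0/20 (H4) depth=20
  + 187.203.240.0/20 (H1) depth=20
  Q 187.203.240.183: descend 10111011110010111111 ; hops seen [H1] ; pick H1
  Q 248.13.205.242: descend 1111100000001101110011011111 ; hops seen [H3,H2] ; pick H2
  + 187.203.240.0/20 (H5) depth=20
  Q 248.0.80.195: descend 111110000000 ; hops seen [H3] ; pick H3
  + 248.13.205.0/24 (H2) depth=24
  + 248.0.0.0/8 (H0) depth=8
  - 248.0.0.0/8 clear@8
  Q 248.13.205.0: descend 111110000000110111001101 ; hops seen [H3,H2] ; pick H2
  Q 248.13.205.243: descend 1111100000001101110011011111 ; hops seen [H3,H2,H2] ; pick H2
  - 248.0.0.0/12 clear@12
  Q 160.181.59.144: descend 101 ; hops seen [∅] ; pick no-route
  Q 76.1.203.170: descend ε ; hops seen [∅] ; pick no-route
  + 184.0.0.0/6 (H6) depth=6
  + 248.13.192.0/20 (H5) depth=20
  - 248.13.205.0/24 clear@24
  Q 248.13.192.3: descend 11111000000011011100 ; hops seen [H5] ; pick H5
  Q 187.203.240.4: descend 10111011110010111111 ; hops seen [H6,H5] ; pick H5
  Q 248.13.205.244: descend 1111100000001101110011011111 ; hops seen [H5,H2] ; pick H2
  + 248.13.0.0/16 (H2) depth=16
  Q 130.156.188.119: descend 10 ; hops seen [∅] ; pick no-route
  + 248.13.205.0/24 (H4) depth=24
  + 187.203.242.88/32 (H5) depth=32
  - 248.13.205.240/28 clear@28
  + 187.203.0.0/16 (H7) depth=16
  Q 248.13.205.127: descend 111110000000110111001101 ; hops seen [H2,H5,H4] ; pick H4
  Q 184.0.0.0: descend 101110 ; hops seen [H6] ; pick H6
  + 0.0.0.0/0 (H5) depth=0
  - 248.13.0.0/16 clear@16
  - 248.13.192.0/20 clear@20
  + 248.13.204.0/23 (H1) depth=23
  + 248.0.0.0/11 (H7) depth=11
  Q 184.0.46.209: descend 101110 ; hops seen [H5,H6] ; pick H6
  + 248.13.205.248/30 (H1) depth=30

== LOOKUPS ==
["H1","H2","H3","H2","H2","no-route","no-route","H5","H5","H2","no-route","H4","H6","H6"]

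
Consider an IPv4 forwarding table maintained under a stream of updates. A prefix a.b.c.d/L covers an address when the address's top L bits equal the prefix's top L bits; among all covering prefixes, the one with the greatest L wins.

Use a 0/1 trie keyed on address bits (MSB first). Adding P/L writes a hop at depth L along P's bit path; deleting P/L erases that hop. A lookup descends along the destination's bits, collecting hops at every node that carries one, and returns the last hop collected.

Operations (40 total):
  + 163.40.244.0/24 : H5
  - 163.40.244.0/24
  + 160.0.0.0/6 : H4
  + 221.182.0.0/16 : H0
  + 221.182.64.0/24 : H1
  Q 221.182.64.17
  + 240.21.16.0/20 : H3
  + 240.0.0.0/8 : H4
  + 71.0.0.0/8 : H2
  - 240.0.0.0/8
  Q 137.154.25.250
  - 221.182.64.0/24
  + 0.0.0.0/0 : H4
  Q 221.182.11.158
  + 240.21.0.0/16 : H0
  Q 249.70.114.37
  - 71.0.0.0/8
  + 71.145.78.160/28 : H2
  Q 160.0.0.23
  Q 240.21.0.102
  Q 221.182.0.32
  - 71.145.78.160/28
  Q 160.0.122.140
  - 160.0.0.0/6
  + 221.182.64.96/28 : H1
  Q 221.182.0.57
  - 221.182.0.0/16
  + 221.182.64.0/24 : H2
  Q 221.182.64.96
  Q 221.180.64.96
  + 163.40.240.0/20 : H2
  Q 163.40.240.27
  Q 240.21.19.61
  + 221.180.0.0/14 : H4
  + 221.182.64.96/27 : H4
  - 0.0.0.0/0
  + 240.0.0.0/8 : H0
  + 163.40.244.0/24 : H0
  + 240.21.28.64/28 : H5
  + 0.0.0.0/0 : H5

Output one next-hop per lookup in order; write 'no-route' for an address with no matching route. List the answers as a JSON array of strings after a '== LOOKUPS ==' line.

Apply in order:
  add 163.40.244.0/24 -> H5 at depth 24
  del 163.40.244.0/24 (clear depth 24)
  add 160.0.0.0/6 -> H4 at depth 6
  add 221.182.0.0/16 -> H0 at depth 16
  add 221.182.64.0/24 -> H1 at depth 24
  Q 221.182.64.17: descend 110111011011011001000000 ; hops seen [H0,H1] ; pick H1
  add 240.21.16.0/20 -> H3 at depth 20
  add 240.0.0.0/8 -> H4 at depth 8
  add 71.0.0.0/8 -> H2 at depth 8
  del 240.0.0.0/8 (clear depth 8)
  Q 137.154.25.250: descend 10 ; hops seen [∅] ; pick no-route
  del 221.182.64.0/24 (clear depth 24)
  add 0.0.0.0/0 -> H4 at depth 0
  Q 221.182.11.158: descend 11011101101101100 ; hops seen [H4,H0] ; pick H0
  add 240.21.0.0/16 -> H0 at depth 16
  Q 249.70.114.37: descend 1111 ; hops seen [H4] ; pick H4
  del 71.0.0.0/8 (clear depth 8)
  add 71.145.78.160/28 -> H2 at depth 28
  Q 160.0.0.23: descend 101000 ; hops seen [H4,H4] ; pick H4
  Q 240.21.0.102: descend 1111000000010101000 ; hops seen [H4,H0] ; pick H0
  Q 221.182.0.32: descend 11011101101101100 ; hops seen [H4,H0] ; pick H0
  del 71.145.78.160/28 (clear depth 28)
  Q 160.0.122.140: descend 101000 ; hops seen [H4,H4] ; pick H4
  del 160.0.0.0/6 (clear depth 6)
  add 221.182.64.96/28 -> H1 at depth 28
  Q 221.182.0.57: descend 11011101101101100 ; hops seen [H4,H0] ; pick H0
  del 221.182.0.0/16 (clear depth 16)
  add 221.182.64.0/24 -> H2 at depth 24
  Q 221.182.64.96: descend 1101110110110110010000000110 ; hops seen [H4,H2,H1] ; pick H1
  Q 221.180.64.96: descend 11011101101101 ; hops seen [H4] ; pick H4
  add 163.40.240.0/20 -> H2 at depth 20
  Q 163.40.240.27: descend 101000110010100011110 ; hops seen [H4,H2] ; pick H2
  Q 240.21.19.61: descend 11110000000101010001 ; hops seen [H4,H0,H3] ; pick H3
  add 221.180.0.0/14 -> H4 at depth 14
  add 221.182.64.96/27 -> H4 at depth 27
  del 0.0.0.0/0 (clear depth 0)
  add 240.0.0.0/8 -> H0 at depth 8
  add 163.40.244.0/24 -> H0 at depth 24
  add 240.21.28.64/28 -> H5 at depth 28
  add 0.0.0.0/0 -> H5 at depth 0

== LOOKUPS ==
["H1","no-route","H0","H4","H4","H0","H0","H4","H0","H1","H4","H2","H3"]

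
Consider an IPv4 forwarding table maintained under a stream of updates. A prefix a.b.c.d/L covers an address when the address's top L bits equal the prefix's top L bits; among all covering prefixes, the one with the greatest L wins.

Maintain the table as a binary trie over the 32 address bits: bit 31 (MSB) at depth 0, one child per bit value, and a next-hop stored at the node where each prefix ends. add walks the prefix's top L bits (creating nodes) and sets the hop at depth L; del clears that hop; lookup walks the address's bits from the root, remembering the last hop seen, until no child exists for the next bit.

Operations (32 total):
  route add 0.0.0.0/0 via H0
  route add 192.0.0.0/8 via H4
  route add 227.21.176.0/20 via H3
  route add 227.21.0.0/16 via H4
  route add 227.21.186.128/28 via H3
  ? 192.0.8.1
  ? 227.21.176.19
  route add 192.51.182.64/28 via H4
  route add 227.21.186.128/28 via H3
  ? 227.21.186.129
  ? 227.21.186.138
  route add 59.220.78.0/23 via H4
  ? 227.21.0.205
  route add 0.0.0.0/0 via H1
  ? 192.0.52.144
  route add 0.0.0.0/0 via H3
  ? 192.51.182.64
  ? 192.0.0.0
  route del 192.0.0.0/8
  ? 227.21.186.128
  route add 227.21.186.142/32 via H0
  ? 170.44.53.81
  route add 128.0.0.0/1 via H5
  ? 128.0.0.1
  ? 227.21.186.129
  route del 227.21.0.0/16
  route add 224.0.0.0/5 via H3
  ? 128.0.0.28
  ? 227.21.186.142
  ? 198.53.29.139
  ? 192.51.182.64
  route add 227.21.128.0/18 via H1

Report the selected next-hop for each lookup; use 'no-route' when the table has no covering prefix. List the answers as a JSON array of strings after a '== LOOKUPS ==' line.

Trace:
  + 0.0.0.0/0 (H0) depth=0
  + 192.0.0.0/8 (H4) depth=8
  + 227.21.176.0/20 (H3) depth=20
  + 227.21.0.0/16 (H4) depth=16
  + 227.21.186.128/28 (H3) depth=28
  ? 192.0.8.1  path d0:H0→d1:-→d2:-→d3:-→d4:-→d5:-→d6:-→d7:-→d8:H4  best=H4
  ? 227.21.176.19  path d0:H0→d1:-→d2:-→d3:-→d4:-→d5:-→d6:-→d7:-→d8:-→d9:-→d10:-→d11:-→d12:-→d13:-→d14:-→d15:-→d16:H4→d17:-→d18:-→d19:-→d20:H3  best=H3
  + 192.51.182.64/28 (H4) depth=28
  + 227.21.186.128/28 (H3) depth=28
  ? 227.21.186.129  path d0:H0→d1:-→d2:-→d3:-→d4:-→d5:-→d6:-→d7:-→d8:-→d9:-→d10:-→d11:-→d12:-→d13:-→d14:-→d15:-→d16:H4→d17:-→d18:-→d19:-→d20:H3→d21:-→d22:-→d23:-→d24:-→d25:-→d26:-→d27:-→d28:H3  best=H3
  ? 227.21.186.138  path d0:H0→d1:-→d2:-→d3:-→d4:-→d5:-→d6:-→d7:-→d8:-→d9:-→d10:-→d11:-→d12:-→d13:-→d14:-→d15:-→d16:H4→d17:-→d18:-→d19:-→d20:H3→d21:-→d22:-→d23:-→d24:-→d25:-→d26:-→d27:-→d28:H3  best=H3
  + 59.220.78.0/23 (H4) depth=23
  ? 227.21.0.205  path d0:H0→d1:-→d2:-→d3:-→d4:-→d5:-→d6:-→d7:-→d8:-→d9:-→d10:-→d11:-→d12:-→d13:-→d14:-→d15:-→d16:H4  best=H4
  + 0.0.0.0/0 (H1) depth=0
  ? 192.0.52.144  path d0:H1→d1:-→d2:-→d3:-→d4:-→d5:-→d6:-→d7:-→d8:H4→d9:-→d10:-  best=H4
  + 0.0.0.0/0 (H3) depth=0
  ? 192.51.182.64  path d0:H3→d1:-→d2:-→d3:-→d4:-→d5:-→d6:-→d7:-→d8:H4→d9:-→d10:-→d11:-→d12:-→d13:-→d14:-→d15:-→d16:-→d17:-→d18:-→d19:-→d20:-→d21:-→d22:-→d23:-→d24:-→d25:-→d26:-→d27:-→d28:H4  best=H4
  ? 192.0.0.0  path d0:H3→d1:-→d2:-→d3:-→d4:-→d5:-→d6:-→d7:-→d8:H4→d9:-→d10:-  best=H4
  - 192.0.0.0/8 clear@8
  ? 227.21.186.128  path d0:H3→d1:-→d2:-→d3:-→d4:-→d5:-→d6:-→d7:-→d8:-→d9:-→d10:-→d11:-→d12:-→d13:-→d14:-→d15:-→d16:H4→d17:-→d18:-→d19:-→d20:H3→d21:-→d22:-→d23:-→d24:-→d25:-→d26:-→d27:-→d28:H3  best=H3
  + 227.21.186.142/32 (H0) depth=32
  ? 170.44.53.81  path d0:H3→d1:-  best=H3
  + 128.0.0.0/1 (H5) depth=1
  ? 128.0.0.1  path d0:H3→d1:H5  best=H5
  ? 227.21.186.129  path d0:H3→d1:H5→d2:-→d3:-→d4:-→d5:-→d6:-→d7:-→d8:-→d9:-→d10:-→d11:-→d12:-→d13:-→d14:-→d15:-→d16:H4→d17:-→d18:-→d19:-→d20:H3→d21:-→d22:-→d23:-→d24:-→d25:-→d26:-→d27:-→d28:H3  best=H3
  - 227.21.0.0/16 clear@16
  + 224.0.0.0/5 (H3) depth=5
  ? 128.0.0.28  path d0:H3→d1:H5  best=H5
  ? 227.21.186.142  path d0:H3→d1:H5→d2:-→d3:-→d4:-→d5:H3→d6:-→d7:-→d8:-→d9:-→d10:-→d11:-→d12:-→d13:-→d14:-→d15:-→d16:-→d17:-→d18:-→d19:-→d20:H3→d21:-→d22:-→d23:-→d24:-→d25:-→d26:-→d27:-→d28:H3→d29:-→d30:-→d31:-→d32:H0  best=H0
  ? 198.53.29.139  path d0:H3→d1:H5→d2:-→d3:-→d4:-→d5:-  best=H5
  ? 192.51.182.64  path d0:H3→d1:H5→d2:-→d3:-→d4:-→d5:-→d6:-→d7:-→d8:-→d9:-→d10:-→d11:-→d12:-→d13:-→d14:-→d15:-→d16:-→d17:-→d18:-→d19:-→d20:-→d21:-→d22:-→d23:-→d24:-→d25:-→d26:-→d27:-→d28:H4  best=H4
  + 227.21.128.0/18 (H1) depth=18

== LOOKUPS ==
["H4","H3","H3","H3","H4","H4","H4","H4","H3","H3","H5","H3","H5","H0","H5","H4"]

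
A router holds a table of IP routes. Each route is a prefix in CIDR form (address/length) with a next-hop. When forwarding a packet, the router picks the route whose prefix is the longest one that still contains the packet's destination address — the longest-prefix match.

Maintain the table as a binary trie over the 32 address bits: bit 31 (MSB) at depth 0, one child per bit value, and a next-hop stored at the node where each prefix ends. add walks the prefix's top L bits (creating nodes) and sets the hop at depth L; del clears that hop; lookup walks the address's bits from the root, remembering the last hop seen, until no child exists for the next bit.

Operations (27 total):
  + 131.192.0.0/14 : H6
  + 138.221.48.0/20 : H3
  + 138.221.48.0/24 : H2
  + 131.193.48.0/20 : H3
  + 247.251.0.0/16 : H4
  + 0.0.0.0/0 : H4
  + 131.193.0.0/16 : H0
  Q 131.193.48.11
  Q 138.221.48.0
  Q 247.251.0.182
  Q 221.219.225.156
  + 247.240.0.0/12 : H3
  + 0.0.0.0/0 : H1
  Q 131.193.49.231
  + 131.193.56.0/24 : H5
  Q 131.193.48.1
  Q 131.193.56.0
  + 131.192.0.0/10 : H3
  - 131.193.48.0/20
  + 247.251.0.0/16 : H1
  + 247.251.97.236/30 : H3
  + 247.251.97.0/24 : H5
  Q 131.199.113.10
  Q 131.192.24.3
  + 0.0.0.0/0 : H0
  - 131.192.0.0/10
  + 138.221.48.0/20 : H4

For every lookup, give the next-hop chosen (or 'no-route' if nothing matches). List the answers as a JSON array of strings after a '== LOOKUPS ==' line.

Trace:
  + 131.192.0.0/14 (H6) depth=14
  + 138.221.48.0/20 (H3) depth=20
  + 138.221.48.0/24 (H2) depth=24
  + 131.193.48.0/20 (H3) depth=20
  + 247.251.0.0/16 (H4) depth=16
  + 0.0.0.0/0 (H4) depth=0
  + 131.193.0.0/16 (H0) depth=16
  Q 131.193.48.11: descend 10000011110000010011 ; hops seen [H4,H6,H0,H3] ; pick H3
  Q 138.221.48.0: descend 100010101101110100110000 ; hops seen [H4,H3,H2] ; pick H2
  Q 247.251.0.182: descend 1111011111111011 ; hops seen [H4,H4] ; pick H4
  Q 221.219.225.156: descend 11 ; hops seen [H4] ; pick H4
  + 247.240.0.0/12 (H3) depth=12
  + 0.0.0.0/0 (H1) depth=0
  Q 131.193.49.231: descend 10000011110000010011 ; hops seen [H1,H6,H0,H3] ; pick H3
  + 131.193.56.0/24 (H5) depth=24
  Q 131.193.48.1: descend 10000011110000010011 ; hops seen [H1,H6,H0,H3] ; pick H3
  Q 131.193.56.0: descend 100000111100000100111000 ; hops seen [H1,H6,H0,H3,H5] ; pick H5
  + 131.192.0.0/10 (H3) depth=10
  - 131.193.48.0/20 clear@20
  + 247.251.0.0/16 (H1) depth=16
  + 247.251.97.236/30 (H3) depth=30
  + 247.251.97.0/24 (H5) depth=24
  Q 131.199.113.10: descend 1000001111000 ; hops seen [H1,H3] ; pick H3
  Q 131.192.24.3: descend 100000111100000 ; hops seen [H1,H3,H6] ; pick H6
  + 0.0.0.0/0 (H0) depth=0
  - 131.192.0.0/10 clear@10
  + 138.221.48.0/20 (H4) depth=20

== LOOKUPS ==
["H3","H2","H4","H4","H3","H3","H5","H3","H6"]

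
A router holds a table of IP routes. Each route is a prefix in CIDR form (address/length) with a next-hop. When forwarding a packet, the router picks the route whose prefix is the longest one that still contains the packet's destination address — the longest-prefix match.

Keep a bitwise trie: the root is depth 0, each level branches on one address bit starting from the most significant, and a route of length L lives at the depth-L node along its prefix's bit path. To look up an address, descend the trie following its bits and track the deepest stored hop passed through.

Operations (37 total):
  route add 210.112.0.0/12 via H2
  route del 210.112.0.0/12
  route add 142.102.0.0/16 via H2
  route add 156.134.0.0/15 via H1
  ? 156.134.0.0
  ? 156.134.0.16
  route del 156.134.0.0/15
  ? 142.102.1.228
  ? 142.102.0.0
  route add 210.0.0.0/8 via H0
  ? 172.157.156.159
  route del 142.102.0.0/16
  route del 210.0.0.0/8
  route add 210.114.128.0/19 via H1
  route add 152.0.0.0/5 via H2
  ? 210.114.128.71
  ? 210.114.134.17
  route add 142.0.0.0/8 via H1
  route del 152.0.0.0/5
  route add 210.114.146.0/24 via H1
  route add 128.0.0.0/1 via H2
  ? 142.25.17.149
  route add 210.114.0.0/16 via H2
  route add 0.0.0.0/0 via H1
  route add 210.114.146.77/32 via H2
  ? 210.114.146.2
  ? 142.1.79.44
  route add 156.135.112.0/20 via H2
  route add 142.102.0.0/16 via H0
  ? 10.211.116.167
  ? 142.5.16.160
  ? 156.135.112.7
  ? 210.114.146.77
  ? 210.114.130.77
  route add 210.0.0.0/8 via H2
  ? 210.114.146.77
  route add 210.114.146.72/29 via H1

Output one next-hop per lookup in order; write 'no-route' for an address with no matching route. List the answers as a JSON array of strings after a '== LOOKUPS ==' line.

Trace:
  add 210.112.0.0/12 -> H2 at depth 12
  del 210.112.0.0/12 (clear depth 12)
  add 142.102.0.0/16 -> H2 at depth 16
  add 156.134.0.0/15 -> H1 at depth 15
  lookup 156.134.0.0: bits 100111001000011 walk d0:-→d1:-→d2:-→d3:-→d4:-→d5:-→d6:-→d7:-→d8:-→d9:-→d10:-→d11:-→d12:-→d13:-→d14:-→d15:H1 -> H1
  lookup 156.134.0.16: bits 100111001000011 walk d0:-→d1:-→d2:-→d3:-→d4:-→d5:-→d6:-→d7:-→d8:-→d9:-→d10:-→d11:-→d12:-→d13:-→d14:-→d15:H1 -> H1
  del 156.134.0.0/15 (clear depth 15)
  lookup 142.102.1.228: bits 1000111001100110 walk d0:-→d1:-→d2:-→d3:-→d4:-→d5:-→d6:-→d7:-→d8:-→d9:-→d10:-→d11:-→d12:-→d13:-→d14:-→d15:-→d16:H2 -> H2
  lookup 142.102.0.0: bits 1000111001100110 walk d0:-→d1:-→d2:-→d3:-→d4:-→d5:-→d6:-→d7:-→d8:-→d9:-→d10:-→d11:-→d12:-→d13:-→d14:-→d15:-→d16:H2 -> H2
  add 210.0.0.0/8 -> H0 at depth 8
  lookup 172.157.156.159: bits 10 walk d0:-→d1:-→d2:- -> no-route
  del 142.102.0.0/16 (clear depth 16)
  del 210.0.0.0/8 (clear depth 8)
  add 210.114.128.0/19 -> H1 at depth 19
  add 152.0.0.0/5 -> H2 at depth 5
  lookup 210.114.128.71: bits 1101001001110010100 walk d0:-→d1:-→d2:-→d3:-→d4:-→d5:-→d6:-→d7:-→d8:-→d9:-→d10:-→d11:-→d12:-→d13:-→d14:-→d15:-→d16:-→d17:-→d18:-→d19:H1 -> H1
  lookup 210.114.134.17: bits 1101001001110010100 walk d0:-→d1:-→d2:-→d3:-→d4:-→d5:-→d6:-→d7:-→d8:-→d9:-→d10:-→d11:-→d12:-→d13:-→d14:-→d15:-→d16:-→d17:-→d18:-→d19:H1 -> H1
  add 142.0.0.0/8 -> H1 at depth 8
  del 152.0.0.0/5 (clear depth 5)
  add 210.114.146.0/24 -> H1 at depth 24
  add 128.0.0.0/1 -> H2 at depth 1
  lookup 142.25.17.149: bits 100011100 walk d0:-→d1:H2→d2:-→d3:-→d4:-→d5:-→d6:-→d7:-→d8:H1→d9:- -> H1
  add 210.114.0.0/16 -> H2 at depth 16
  add 0.0.0.0/0 -> H1 at depth 0
  add 210.114.146.77/32 -> H2 at depth 32
  lookup 210.114.146.2: bits 1101001001110010100100100 walk d0:H1→d1:H2→d2:-→d3:-→d4:-→d5:-→d6:-→d7:-→d8:-→d9:-→d10:-→d11:-→d12:-→d13:-→d14:-→d15:-→d16:H2→d17:-→d18:-→d19:H1→d20:-→d21:-→d22:-→d23:-→d24:H1→d25:- -> H1
  lookup 142.1.79.44: bits 100011100 walk d0:H1→d1:H2→d2:-→d3:-→d4:-→d5:-→d6:-→d7:-→d8:H1→d9:- -> H1
  add 156.135.112.0/20 -> H2 at depth 20
  add 142.102.0.0/16 -> H0 at depth 16
  lookup 10.211.116.167: bits ε walk d0:H1 -> H1
  lookup 142.5.16.160: bits 100011100 walk d0:H1→d1:H2→d2:-→d3:-→d4:-→d5:-→d6:-→d7:-→d8:H1→d9:- -> H1
  lookup 156.135.112.7: bits 10011100100001110111 walk d0:H1→d1:H2→d2:-→d3:-→d4:-→d5:-→d6:-→d7:-→d8:-→d9:-→d10:-→d11:-→d12:-→d13:-→d14:-→d15:-→d16:-→d17:-→d18:-→d19:-→d20:H2 -> H2
  lookup 210.114.146.77: bits 11010010011100101001001001001101 walk d0:H1→d1:H2→d2:-→d3:-→d4:-→d5:-→d6:-→d7:-→d8:-→d9:-→d10:-→d11:-→d12:-→d13:-→d14:-→d15:-→d16:H2→d17:-→d18:-→d19:H1→d20:-→d21:-→d22:-→d23:-→d24:H1→d25:-→d26:-→d27:-→d28:-→d29:-→d30:-→d31:-→d32:H2 -> H2
  lookup 210.114.130.77: bits 1101001001110010100 walk d0:H1→d1:H2→d2:-→d3:-→d4:-→d5:-→d6:-→d7:-→d8:-→d9:-→d10:-→d11:-→d12:-→d13:-→d14:-→d15:-→d16:H2→d17:-→d18:-→d19:H1 -> H1
  add 210.0.0.0/8 -> H2 at depth 8
  lookup 210.114.146.77: bits 11010010011100101001001001001101 walk d0:H1→d1:H2→d2:-→d3:-→d4:-→d5:-→d6:-→d7:-→d8:H2→d9:-→d10:-→d11:-→d12:-→d13:-→d14:-→d15:-→d16:H2→d17:-→d18:-→d19:H1→d20:-→d21:-→d22:-→d23:-→d24:H1→d25:-→d26:-→d27:-→d28:-→d29:-→d30:-→d31:-→d32:H2 -> H2
  add 210.114.146.72/29 -> H1 at depth 29

== LOOKUPS ==
["H1","H1","H2","H2","no-route","H1","H1","H1","H1","H1","H1","H1","H2","H2","H1","H2"]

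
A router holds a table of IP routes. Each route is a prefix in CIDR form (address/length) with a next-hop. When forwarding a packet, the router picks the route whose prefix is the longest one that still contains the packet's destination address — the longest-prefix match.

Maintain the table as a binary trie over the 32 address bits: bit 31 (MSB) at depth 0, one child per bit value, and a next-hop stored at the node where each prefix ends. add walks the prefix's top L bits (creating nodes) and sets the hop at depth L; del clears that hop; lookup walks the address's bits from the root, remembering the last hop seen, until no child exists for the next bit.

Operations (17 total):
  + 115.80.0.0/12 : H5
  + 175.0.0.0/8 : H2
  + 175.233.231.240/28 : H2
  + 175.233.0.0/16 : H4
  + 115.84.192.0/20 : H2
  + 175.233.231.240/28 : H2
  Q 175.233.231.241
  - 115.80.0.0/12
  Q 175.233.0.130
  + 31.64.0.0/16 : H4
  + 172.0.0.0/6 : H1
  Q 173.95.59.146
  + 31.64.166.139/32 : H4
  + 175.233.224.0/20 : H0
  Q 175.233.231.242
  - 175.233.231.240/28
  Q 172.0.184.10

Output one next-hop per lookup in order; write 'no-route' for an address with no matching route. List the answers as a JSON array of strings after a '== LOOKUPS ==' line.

Apply in order:
  add 115.80.0.0/12 -> H5 at depth 12
  add 175.0.0.0/8 -> H2 at depth 8
  add 175.233.231.240/28 -> H2 at depth 28
  add 175.233.0.0/16 -> H4 at depth 16
  add 115.84.192.0/20 -> H2 at depth 20
  add 175.233.231.240/28 -> H2 at depth 28
  lookup 175.233.231.241: bits 1010111111101001111001111111 walk d0:-→d1:-→d2:-→d3:-→d4:-→d5:-→d6:-→d7:-→d8:H2→d9:-→d10:-→d11:-→d12:-→d13:-→d14:-→d15:-→d16:H4→d17:-→d18:-→d19:-→d20:-→d21:-→d22:-→d23:-→d24:-→d25:-→d26:-→d27:-→d28:H2 -> H2
  - 115.80.0.0/12 clear@12
  lookup 175.233.0.130: bits 1010111111101001 walk d0:-→d1:-→d2:-→d3:-→d4:-→d5:-→d6:-→d7:-→d8:H2→d9:-→d10:-→d11:-→d12:-→d13:-→d14:-→d15:-→d16:H4 -> H4
  add 31.64.0.0/16 -> H4 at depth 16
  add 172.0.0.0/6 -> H1 at depth 6
  lookup 173.95.59.146: bits 101011 walk d0:-→d1:-→d2:-→d3:-→d4:-→d5:-→d6:H1 -> H1
  add 31.64.166.139/32 -> H4 at depth 32
  add 175.233.224.0/20 -> H0 at depth 20
  lookup 175.233.231.242: bits 1010111111101001111001111111 walk d0:-→d1:-→d2:-→d3:-→d4:-→d5:-→d6:H1→d7:-→d8:H2→d9:-→d10:-→d11:-→d12:-→d13:-→d14:-→d15:-→d16:H4→d17:-→d18:-→d19:-→d20:H0→d21:-→d22:-→d23:-→d24:-→d25:-→d26:-→d27:-→d28:H2 -> H2
  - 175.233.231.240/28 clear@28
  lookup 172.0.184.10: bits 101011 walk d0:-→d1:-→d2:-→d3:-→d4:-→d5:-→d6:H1 -> H1

== LOOKUPS ==
["H2","H4","H1","H2","H1"]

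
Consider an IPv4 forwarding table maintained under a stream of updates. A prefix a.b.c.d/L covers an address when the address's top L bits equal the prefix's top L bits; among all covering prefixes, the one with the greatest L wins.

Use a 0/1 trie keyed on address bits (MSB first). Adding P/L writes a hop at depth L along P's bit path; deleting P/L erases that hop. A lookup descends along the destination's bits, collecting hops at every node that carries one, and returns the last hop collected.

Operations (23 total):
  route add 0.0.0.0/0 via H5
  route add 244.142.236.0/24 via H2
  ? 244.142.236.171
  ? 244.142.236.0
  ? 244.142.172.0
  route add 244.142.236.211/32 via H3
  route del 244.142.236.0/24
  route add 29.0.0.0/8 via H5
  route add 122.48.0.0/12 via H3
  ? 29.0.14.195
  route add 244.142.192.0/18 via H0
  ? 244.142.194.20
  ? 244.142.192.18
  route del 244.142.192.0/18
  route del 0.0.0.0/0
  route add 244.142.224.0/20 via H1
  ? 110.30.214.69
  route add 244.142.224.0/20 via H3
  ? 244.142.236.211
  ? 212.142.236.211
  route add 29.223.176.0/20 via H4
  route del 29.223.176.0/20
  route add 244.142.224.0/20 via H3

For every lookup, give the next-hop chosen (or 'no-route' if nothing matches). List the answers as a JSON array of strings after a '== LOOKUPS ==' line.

Apply in order:
  + 0.0.0.0/0 (H5) depth=0
  + 244.142.236.0/24 (H2) depth=24
  ? 244.142.236.171  path d0:H5→d1:-→d2:-→d3:-→d4:-→d5:-→d6:-→d7:-→d8:-→d9:-→d10:-→d11:-→d12:-→d13:-→d14:-→d15:-→d16:-→d17:-→d18:-→d19:-→d20:-→d21:-→d22:-→d23:-→d24:H2  best=H2
  ? 244.142.236.0  path d0:H5→d1:-→d2:-→d3:-→d4:-→d5:-→d6:-→d7:-→d8:-→d9:-→d10:-→d11:-→d12:-→d13:-→d14:-→d15:-→d16:-→d17:-→d18:-→d19:-→d20:-→d21:-→d22:-→d23:-→d24:H2  best=H2
  ? 244.142.172.0  path d0:H5→d1:-→d2:-→d3:-→d4:-→d5:-→d6:-→d7:-→d8:-→d9:-→d10:-→d11:-→d12:-→d13:-→d14:-→d15:-→d16:-→d17:-  best=H5
  + 244.142.236.211/32 (H3) depth=32
  - 244.142.236.0/24 clear@24
  + 29.0.0.0/8 (H5) depth=8
  + 122.48.0.0/12 (H3) depth=12
  ? 29.0.14.195  path d0:H5→d1:-→d2:-→d3:-→d4:-→d5:-→d6:-→d7:-→d8:H5  best=H5
  + 244.142.192.0/18 (H0) depth=18
  ? 244.142.194.20  path d0:H5→d1:-→d2:-→d3:-→d4:-→d5:-→d6:-→d7:-→d8:-→d9:-→d10:-→d11:-→d12:-→d13:-→d14:-→d15:-→d16:-→d17:-→d18:H0  best=H0
  ? 244.142.192.18  path d0:H5→d1:-→d2:-→d3:-→d4:-→d5:-→d6:-→d7:-→d8:-→d9:-→d10:-→d11:-→d12:-→d13:-→d14:-→d15:-→d16:-→d17:-→d18:H0  best=H0
  - 244.142.192.0/18 clear@18
  - 0.0.0.0/0 clear@0
  + 244.142.224.0/20 (H1) depth=20
  ? 110.30.214.69  path d0:-→d1:-→d2:-→d3:-  best=no-route
  + 244.142.224.0/20 (H3) depth=20
  ? 244.142.236.211  path d0:-→d1:-→d2:-→d3:-→d4:-→d5:-→d6:-→d7:-→d8:-→d9:-→d10:-→d11:-→d12:-→d13:-→d14:-→d15:-→d16:-→d17:-→d18:-→d19:-→d20:H3→d21:-→d22:-→d23:-→d24:-→d25:-→d26:-→d27:-→d28:-→d29:-→d30:-→d31:-→d32:H3  best=H3
  ? 212.142.236.211  path d0:-→d1:-→d2:-  best=no-route
  + 29.223.176.0/20 (H4) depth=20
  - 29.223.176.0/20 clear@20
  + 244.142.224.0/20 (H3) depth=20

== LOOKUPS ==
["H2","H2","H5","H5","H0","H0","no-route","H3","no-route"]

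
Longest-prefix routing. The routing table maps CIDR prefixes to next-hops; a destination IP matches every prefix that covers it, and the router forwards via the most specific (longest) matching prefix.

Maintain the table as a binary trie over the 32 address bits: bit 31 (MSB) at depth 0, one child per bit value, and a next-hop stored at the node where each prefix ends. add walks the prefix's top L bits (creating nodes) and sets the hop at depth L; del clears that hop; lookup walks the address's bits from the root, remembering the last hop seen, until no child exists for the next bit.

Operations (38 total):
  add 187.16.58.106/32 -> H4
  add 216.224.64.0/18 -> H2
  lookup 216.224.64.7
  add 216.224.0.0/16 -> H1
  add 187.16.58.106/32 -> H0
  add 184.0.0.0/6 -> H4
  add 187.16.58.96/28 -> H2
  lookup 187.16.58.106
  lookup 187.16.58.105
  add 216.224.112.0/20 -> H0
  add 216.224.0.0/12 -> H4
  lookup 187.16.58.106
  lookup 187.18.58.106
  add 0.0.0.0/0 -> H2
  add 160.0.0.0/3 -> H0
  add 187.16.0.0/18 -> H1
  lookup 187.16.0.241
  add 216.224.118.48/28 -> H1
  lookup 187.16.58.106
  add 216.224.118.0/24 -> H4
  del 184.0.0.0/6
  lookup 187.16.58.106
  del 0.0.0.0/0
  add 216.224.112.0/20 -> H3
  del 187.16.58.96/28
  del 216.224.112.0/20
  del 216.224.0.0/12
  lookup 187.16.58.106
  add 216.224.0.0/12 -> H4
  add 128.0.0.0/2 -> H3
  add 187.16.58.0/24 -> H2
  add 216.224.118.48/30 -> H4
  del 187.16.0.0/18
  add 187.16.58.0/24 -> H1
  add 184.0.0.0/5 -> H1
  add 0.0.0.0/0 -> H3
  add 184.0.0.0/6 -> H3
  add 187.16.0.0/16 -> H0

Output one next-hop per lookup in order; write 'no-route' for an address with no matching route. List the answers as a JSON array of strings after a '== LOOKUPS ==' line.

Apply in order:
  add 187.16.58.106/32 -> H4 at depth 32
  add 216.224.64.0/18 -> H2 at depth 18
  lookup 216.224.64.7: bits 110110001110000001 walk d0:-→d1:-→d2:-→d3:-→d4:-→d5:-→d6:-→d7:-→d8:-→d9:-→d10:-→d11:-→d12:-→d13:-→d14:-→d15:-→d16:-→d17:-→d18:H2 -> H2
  add 216.224.0.0/16 -> H1 at depth 16
  add 187.16.58.106/32 -> H0 at depth 32
  add 184.0.0.0/6 -> H4 at depth 6
  add 187.16.58.96/28 -> H2 at depth 28
  lookup 187.16.58.106: bits 10111011000100000011101001101010 walk d0:-→d1:-→d2:-→d3:-→d4:-→d5:-→d6:H4→d7:-→d8:-→d9:-→d10:-→d11:-→d12:-→d13:-→d14:-→d15:-→d16:-→d17:-→d18:-→d19:-→d20:-→d21:-→d22:-→d23:-→d24:-→d25:-→d26:-→d27:-→d28:H2→d29:-→d30:-→d31:-→d32:H0 -> H0
  lookup 187.16.58.105: bits 101110110001000000111010011010 walk d0:-→d1:-→d2:-→d3:-→d4:-→d5:-→d6:H4→d7:-→d8:-→d9:-→d10:-→d11:-→d12:-→d13:-→d14:-→d15:-→d16:-→d17:-→d18:-→d19:-→d20:-→d21:-→d22:-→d23:-→d24:-→d25:-→d26:-→d27:-→d28:H2→d29:-→d30:- -> H2
  add 216.224.112.0/20 -> H0 at depth 20
  add 216.224.0.0/12 -> H4 at depth 12
  lookup 187.16.58.106: bits 10111011000100000011101001101010 walk d0:-→d1:-→d2:-→d3:-→d4:-→d5:-→d6:H4→d7:-→d8:-→d9:-→d10:-→d11:-→d12:-→d13:-→d14:-→d15:-→d16:-→d17:-→d18:-→d19:-→d20:-→d21:-→d22:-→d23:-→d24:-→d25:-→d26:-→d27:-→d28:H2→d29:-→d30:-→d31:-→d32:H0 -> H0
  lookup 187.18.58.106: bits 10111011000100 walk d0:-→d1:-→d2:-→d3:-→d4:-→d5:-→d6:H4→d7:-→d8:-→d9:-→d10:-→d11:-→d12:-→d13:-→d14:- -> H4
  add 0.0.0.0/0 -> H2 at depth 0
  add 160.0.0.0/3 -> H0 at depth 3
  add 187.16.0.0/18 -> H1 at depth 18
  lookup 187.16.0.241: bits 101110110001000000 walk d0:H2→d1:-→d2:-→d3:H0→d4:-→d5:-→d6:H4→d7:-→d8:-→d9:-→d10:-→d11:-→d12:-→d13:-→d14:-→d15:-→d16:-→d17:-→d18:H1 -> H1
  add 216.224.118.48/28 -> H1 at depth 28
  lookup 187.16.58.106: bits 10111011000100000011101001101010 walk d0:H2→d1:-→d2:-→d3:H0→d4:-→d5:-→d6:H4→d7:-→d8:-→d9:-→d10:-→d11:-→d12:-→d13:-→d14:-→d15:-→d16:-→d17:-→d18:H1→d19:-→d20:-→d21:-→d22:-→d23:-→d24:-→d25:-→d26:-→d27:-→d28:H2→d29:-→d30:-→d31:-→d32:H0 -> H0
  add 216.224.118.0/24 -> H4 at depth 24
  - 184.0.0.0/6 clear@6
  lookup 187.16.58.106: bits 10111011000100000011101001101010 walk d0:H2→d1:-→d2:-→d3:H0→d4:-→d5:-→d6:-→d7:-→d8:-→d9:-→d10:-→d11:-→d12:-→d13:-→d14:-→d15:-→d16:-→d17:-→d18:H1→d19:-→d20:-→d21:-→d22:-→d23:-→d24:-→d25:-→d26:-→d27:-→d28:H2→d29:-→d30:-→d31:-→d32:H0 -> H0
  - 0.0.0.0/0 clear@0
  add 216.224.112.0/20 -> H3 at depth 20
  - 187.16.58.96/28 clear@28
  - 216.224.112.0/20 clear@20
  - 216.224.0.0/12 clear@12
  lookup 187.16.58.106: bits 10111011000100000011101001101010 walk d0:-→d1:-→d2:-→d3:H0→d4:-→d5:-→d6:-→d7:-→d8:-→d9:-→d10:-→d11:-→d12:-→d13:-→d14:-→d15:-→d16:-→d17:-→d18:H1→d19:-→d20:-→d21:-→d22:-→d23:-→d24:-→d25:-→d26:-→d27:-→d28:-→d29:-→d30:-→d31:-→d32:H0 -> H0
  add 216.224.0.0/12 -> H4 at depth 12
  add 128.0.0.0/2 -> H3 at depth 2
  add 187.16.58.0/24 -> H2 at depth 24
  add 216.224.118.48/30 -> H4 at depth 30
  - 187.16.0.0/18 clear@18
  add 187.16.58.0/24 -> H1 at depth 24
  add 184.0.0.0/5 -> H1 at depth 5
  add 0.0.0.0/0 -> H3 at depth 0
  add 184.0.0.0/6 -> H3 at depth 6
  add 187.16.0.0/16 -> H0 at depth 16

== LOOKUPS ==
["H2","H0","H2","H0","H4","H1","H0","H0","H0"]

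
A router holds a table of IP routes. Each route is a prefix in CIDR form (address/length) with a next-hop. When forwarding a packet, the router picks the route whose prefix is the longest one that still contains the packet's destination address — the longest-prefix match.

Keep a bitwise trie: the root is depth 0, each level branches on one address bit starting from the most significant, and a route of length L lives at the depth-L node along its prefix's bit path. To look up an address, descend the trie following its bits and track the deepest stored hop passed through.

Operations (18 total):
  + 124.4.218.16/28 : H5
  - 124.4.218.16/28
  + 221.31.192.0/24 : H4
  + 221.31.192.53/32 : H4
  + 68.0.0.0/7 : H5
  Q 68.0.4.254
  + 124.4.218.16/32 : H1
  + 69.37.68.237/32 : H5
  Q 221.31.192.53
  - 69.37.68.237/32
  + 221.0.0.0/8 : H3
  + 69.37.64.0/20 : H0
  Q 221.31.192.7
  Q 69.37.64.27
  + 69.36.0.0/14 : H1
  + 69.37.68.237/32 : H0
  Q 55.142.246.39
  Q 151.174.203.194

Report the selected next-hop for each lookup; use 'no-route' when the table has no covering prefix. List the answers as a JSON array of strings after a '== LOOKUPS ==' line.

Trace:
  add 124.4.218.16/28 -> H5 at depth 28
  - 124.4.218.16/28 clear@28
  add 221.31.192.0/24 -> H4 at depth 24
  add 221.31.192.53/32 -> H4 at depth 32
  add 68.0.0.0/7 -> H5 at depth 7
  Q 68.0.4.254: descend 0100010 ; hops seen [H5] ; pick H5
  add 124.4.218.16/32 -> H1 at depth 32
  add 69.37.68.237/32 -> H5 at depth 32
  Q 221.31.192.53: descend 11011101000111111100000000110101 ; hops seen [H4,H4] ; pick H4
  - 69.37.68.237/32 clear@32
  add 221.0.0.0/8 -> H3 at depth 8
  add 69.37.64.0/20 -> H0 at depth 20
  Q 221.31.192.7: descend 11011101000111111100000000 ; hops seen [H3,H4] ; pick H4
  Q 69.37.64.27: descend 010001010010010101000 ; hops seen [H5,H0] ; pick H0
  add 69.36.0.0/14 -> H1 at depth 14
  add 69.37.68.237/32 -> H0 at depth 32
  Q 55.142.246.39: descend 0 ; hops seen [∅] ; pick no-route
  Q 151.174.203.194: descend 1 ; hops seen [∅] ; pick no-route

== LOOKUPS ==
["H5","H4","H4","H0","no-route","no-route"]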